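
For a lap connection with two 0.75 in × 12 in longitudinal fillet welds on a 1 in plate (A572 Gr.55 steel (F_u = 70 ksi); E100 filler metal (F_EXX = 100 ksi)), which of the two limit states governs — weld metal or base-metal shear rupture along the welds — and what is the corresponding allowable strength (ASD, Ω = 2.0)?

R_n/Ω ≈ 382 kips (weld metal governs)

t_e = 0.707 × 0.75 = 0.5302 in; L = 24 in.
Weld metal: R_n/Ω = (1/2.0) × 0.6 × 100 × 0.5302 × 24 = 381.8 kips.
Base metal (shear rupture): R_n/Ω = (1/2.0) × 0.6 × 70 × 1 × 24 = 504 kips.
Governing: weld metal.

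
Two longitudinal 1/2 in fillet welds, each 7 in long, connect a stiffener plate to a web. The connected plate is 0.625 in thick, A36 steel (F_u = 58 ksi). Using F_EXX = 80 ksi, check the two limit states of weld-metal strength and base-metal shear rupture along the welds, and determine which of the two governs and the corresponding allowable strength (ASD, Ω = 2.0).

R_n/Ω ≈ 119 kips (weld metal governs)

t_e = 0.707 × 0.5 = 0.3535 in; L = 14 in.
Weld metal: R_n/Ω = (1/2.0) × 0.6 × 80 × 0.3535 × 14 = 118.8 kips.
Base metal (shear rupture): R_n/Ω = (1/2.0) × 0.6 × 58 × 0.625 × 14 = 152.2 kips.
Governing: weld metal.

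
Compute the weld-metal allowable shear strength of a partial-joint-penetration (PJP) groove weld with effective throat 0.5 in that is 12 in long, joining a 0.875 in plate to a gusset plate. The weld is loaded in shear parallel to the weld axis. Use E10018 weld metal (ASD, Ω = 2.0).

R_n/Ω ≈ 180 kip

E100XX → F_EXX = 100 ksi.
Effective throat (given) t_e = 0.5 in.
A_we = 0.5 × 12 = 6 in².
F_nw = 0.6 F_EXX = 60 ksi.
R_n/Ω = (60 × 6) / 2.0 = 180 kip.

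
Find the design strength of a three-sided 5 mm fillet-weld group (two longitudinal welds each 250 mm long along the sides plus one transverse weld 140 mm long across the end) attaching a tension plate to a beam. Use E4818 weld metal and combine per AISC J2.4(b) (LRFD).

φR_n ≈ 489 kN

E48XX → F_EXX = 480 MPa.
t_e = 0.707 × 5 = 3.535 mm.
R_nwl = 0.6 × 480 × 3.535 × 500 × 10⁻³ = 509 kN (longitudinal, 2 welds).
R_nwt = 0.6 × 480 × 3.535 × 140 × 10⁻³ = 142.5 kN (transverse, base value).
(i) R_nwl + R_nwt = 651.6 kN; (ii) 0.85 R_nwl + 1.5 R_nwt = 646.5 kN.
R_n = max = 651.6 kN [governs: (i)]; φR_n = 488.7 kN.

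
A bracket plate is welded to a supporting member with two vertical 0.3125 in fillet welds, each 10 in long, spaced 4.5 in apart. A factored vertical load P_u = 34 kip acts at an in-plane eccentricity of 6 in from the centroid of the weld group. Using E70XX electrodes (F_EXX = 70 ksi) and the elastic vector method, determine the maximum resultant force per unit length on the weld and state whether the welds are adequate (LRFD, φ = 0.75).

Total weld length L_w = 20 in. Treat welds as unit-width lines.
Polar moment about centroid: J = 2[d³/12 + d(b/2)²] = 2[10³/12 + 10×2.25²] = 267.9 in³.
Direct shear f_v = P/L_w = 34 / 20 = 1.7 kip/in (vertical).
Torsion M = P·e = 34 × 6 = 204 kip·in.
Critical point at (x, y) = (2.25, 5) from centroid. f_tx = M·y/J = 3.807 kip/in; f_ty = M·x/J = 1.713 kip/in.
Resultant f_max = √[f_tx² + (f_v + f_ty)²] = √[3.807² + (1.7 + 1.713)²] = 5.113 kip/in.
Capacity per unit length: φr_n = 0.75 × 0.6 × 70 × (0.707 × 0.3125) = 6.96 kip/in.
5.113 ≤ 6.96 → adequate.

f_max ≈ 5.11 kip/in; adequate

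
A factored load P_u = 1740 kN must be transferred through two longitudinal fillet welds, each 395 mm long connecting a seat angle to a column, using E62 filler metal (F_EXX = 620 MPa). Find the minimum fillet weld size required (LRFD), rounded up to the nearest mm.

w = 12 mm

Total weld length L = 790 mm.
Required throat t_e = P_u / (φ × 0.6 F_EXX × L) = 1740 / (0.75 × 0.6 × 620 × 790 × 10⁻³) = 7.894 mm.
Required leg w = t_e / 0.707 = 11.17 mm → use 12 mm.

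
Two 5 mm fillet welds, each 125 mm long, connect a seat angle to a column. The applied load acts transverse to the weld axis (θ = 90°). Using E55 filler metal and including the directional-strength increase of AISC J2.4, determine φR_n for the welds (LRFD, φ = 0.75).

E55XX → F_EXX = 550 MPa.
t_e = 0.707 × 5 = 3.535 mm; A_we = 3.535 × 250 = 883.7 mm².
Directional factor: 1.0 + 0.5 sin^1.5(90°) = 1.5.
F_nw = 0.6 × 550 × 1.5 = 495 MPa.
φR_n = 0.75 × 495 × 883.7 × 10⁻³ = 328.1 kN.

φR_n ≈ 328 kN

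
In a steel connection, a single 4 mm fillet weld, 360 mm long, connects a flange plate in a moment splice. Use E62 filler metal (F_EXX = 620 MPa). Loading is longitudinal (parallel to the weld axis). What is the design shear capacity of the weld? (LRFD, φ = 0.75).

Effective throat t_e = 0.707 × 4 = 2.828 mm.
Total length L = 360 mm; A_we = 2.828 × 360 = 1018 mm².
F_nw = 0.6 F_EXX = 0.6 × 620 = 372 MPa.
φR_n = 0.75 × 372 × 1018 × 10⁻³ = 284 kN.

φR_n ≈ 284 kN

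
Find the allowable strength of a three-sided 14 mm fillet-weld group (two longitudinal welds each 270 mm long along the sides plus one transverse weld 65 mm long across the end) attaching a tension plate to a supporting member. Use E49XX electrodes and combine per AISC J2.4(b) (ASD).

E49XX → F_EXX = 490 MPa.
t_e = 0.707 × 14 = 9.898 mm.
R_nwl = 0.6 × 490 × 9.898 × 540 × 10⁻³ = 1571 kN (longitudinal, 2 welds).
R_nwt = 0.6 × 490 × 9.898 × 65 × 10⁻³ = 189.2 kN (transverse, base value).
(i) R_nwl + R_nwt = 1761 kN; (ii) 0.85 R_nwl + 1.5 R_nwt = 1619 kN.
R_n = max = 1761 kN [governs: (i)]; R_n/Ω = 880.3 kN.

R_n/Ω ≈ 880 kN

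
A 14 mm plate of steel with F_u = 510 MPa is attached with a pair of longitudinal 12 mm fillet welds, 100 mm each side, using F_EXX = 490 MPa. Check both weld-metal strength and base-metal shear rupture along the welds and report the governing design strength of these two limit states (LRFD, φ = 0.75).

t_e = 0.707 × 12 = 8.484 mm; L = 200 mm.
Weld metal: φR_n = 0.75 × 0.6 × 490 × 8.484 × 200 × 10⁻³ = 374.1 kN.
Base metal (shear rupture): φR_n = 0.75 × 0.6 × 510 × 14 × 200 × 10⁻³ = 642.6 kN.
Governing: weld metal.

φR_n ≈ 374 kN (weld metal governs)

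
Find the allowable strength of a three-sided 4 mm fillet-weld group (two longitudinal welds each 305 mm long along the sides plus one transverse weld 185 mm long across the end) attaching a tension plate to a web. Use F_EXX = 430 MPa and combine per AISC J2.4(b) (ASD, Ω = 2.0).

t_e = 0.707 × 4 = 2.828 mm.
R_nwl = 0.6 × 430 × 2.828 × 610 × 10⁻³ = 445.1 kN (longitudinal, 2 welds).
R_nwt = 0.6 × 430 × 2.828 × 185 × 10⁻³ = 135 kN (transverse, base value).
(i) R_nwl + R_nwt = 580.1 kN; (ii) 0.85 R_nwl + 1.5 R_nwt = 580.8 kN.
R_n = max = 580.8 kN [governs: (ii)]; R_n/Ω = 290.4 kN.

R_n/Ω ≈ 290 kN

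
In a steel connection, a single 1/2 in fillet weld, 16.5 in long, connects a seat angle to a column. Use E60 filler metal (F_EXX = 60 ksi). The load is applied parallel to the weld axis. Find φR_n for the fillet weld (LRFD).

Effective throat t_e = 0.707 × 0.5 = 0.3535 in.
Total length L = 16.5 in; A_we = 0.3535 × 16.5 = 5.833 in².
F_nw = 0.6 F_EXX = 0.6 × 60 = 36 ksi.
φR_n = 0.75 × 36 × 5.833 = 157.5 kip.

φR_n ≈ 157 kip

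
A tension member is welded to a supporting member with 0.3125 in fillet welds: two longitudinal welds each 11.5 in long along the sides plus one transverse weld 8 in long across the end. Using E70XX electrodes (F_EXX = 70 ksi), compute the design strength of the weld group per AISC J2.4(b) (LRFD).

t_e = 0.707 × 0.3125 = 0.2209 in.
R_nwl = 0.6 × 70 × 0.2209 × 23 = 213.4 kips (longitudinal, 2 welds).
R_nwt = 0.6 × 70 × 0.2209 × 8 = 74.23 kips (transverse, base value).
(i) R_nwl + R_nwt = 287.7 kips; (ii) 0.85 R_nwl + 1.5 R_nwt = 292.8 kips.
R_n = max = 292.8 kips [governs: (ii)]; φR_n = 219.6 kips.

φR_n ≈ 220 kips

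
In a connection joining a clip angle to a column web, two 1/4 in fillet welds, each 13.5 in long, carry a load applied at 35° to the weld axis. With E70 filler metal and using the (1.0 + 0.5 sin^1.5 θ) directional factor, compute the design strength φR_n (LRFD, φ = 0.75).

φR_n ≈ 183 kips

E70XX → F_EXX = 70 ksi.
t_e = 0.707 × 0.25 = 0.1767 in; A_we = 0.1767 × 27 = 4.772 in².
Directional factor: 1.0 + 0.5 sin^1.5(35°) = 1.217.
F_nw = 0.6 × 70 × 1.217 = 51.12 ksi.
φR_n = 0.75 × 51.12 × 4.772 = 183 kips.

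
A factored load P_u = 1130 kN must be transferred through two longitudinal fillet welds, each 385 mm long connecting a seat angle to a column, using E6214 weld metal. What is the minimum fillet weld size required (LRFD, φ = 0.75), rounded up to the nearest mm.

w = 8 mm

E62XX → F_EXX = 620 MPa.
Total weld length L = 770 mm.
Required throat t_e = P_u / (φ × 0.6 F_EXX × L) = 1130 / (0.75 × 0.6 × 620 × 770 × 10⁻³) = 5.26 mm.
Required leg w = t_e / 0.707 = 7.44 mm → use 8 mm.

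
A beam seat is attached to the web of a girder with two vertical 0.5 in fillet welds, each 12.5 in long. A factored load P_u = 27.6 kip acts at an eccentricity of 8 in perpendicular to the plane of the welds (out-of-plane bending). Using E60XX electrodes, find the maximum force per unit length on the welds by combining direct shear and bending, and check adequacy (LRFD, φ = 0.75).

E60XX → F_EXX = 60 ksi.
L_w = 2 × 12.5 = 25 in; section modulus (unit throat) S = 2 × L²/6 = 52.08 in².
Direct shear f_v = P/L_w = 27.6/25 = 1.104 kip/in.
Moment M = P × e = 27.6 × 8 = 220.8 kip·in; bending f_b = M/S = 4.239 kip/in.
f_max = √(f_v² + f_b²) = √(1.104² + 4.239²) = 4.381 kip/in.
φr_n = 0.75 × 0.6 × 60 × (0.707 × 0.5) = 9.544 kip/in → adequate.

f_max ≈ 4.38 kip/in; adequate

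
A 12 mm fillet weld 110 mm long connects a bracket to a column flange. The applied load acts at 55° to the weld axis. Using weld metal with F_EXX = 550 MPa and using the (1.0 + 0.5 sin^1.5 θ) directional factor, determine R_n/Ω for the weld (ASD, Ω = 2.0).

t_e = 0.707 × 12 = 8.484 mm; A_we = 8.484 × 110 = 933.2 mm².
Directional factor: 1.0 + 0.5 sin^1.5(55°) = 1.371.
F_nw = 0.6 × 550 × 1.371 = 452.3 MPa.
R_n/Ω = (452.3 × 933.2) / 2.0 × 10⁻³ = 211.1 kN.

R_n/Ω ≈ 211 kN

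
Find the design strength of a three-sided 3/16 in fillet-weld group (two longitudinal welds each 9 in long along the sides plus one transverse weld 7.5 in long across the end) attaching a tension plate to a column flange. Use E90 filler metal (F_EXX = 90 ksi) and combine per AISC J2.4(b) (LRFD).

t_e = 0.707 × 0.1875 = 0.1326 in.
R_nwl = 0.6 × 90 × 0.1326 × 18 = 128.9 kip (longitudinal, 2 welds).
R_nwt = 0.6 × 90 × 0.1326 × 7.5 = 53.69 kip (transverse, base value).
(i) R_nwl + R_nwt = 182.5 kip; (ii) 0.85 R_nwl + 1.5 R_nwt = 190.1 kip.
R_n = max = 190.1 kip [governs: (ii)]; φR_n = 142.5 kip.

φR_n ≈ 143 kip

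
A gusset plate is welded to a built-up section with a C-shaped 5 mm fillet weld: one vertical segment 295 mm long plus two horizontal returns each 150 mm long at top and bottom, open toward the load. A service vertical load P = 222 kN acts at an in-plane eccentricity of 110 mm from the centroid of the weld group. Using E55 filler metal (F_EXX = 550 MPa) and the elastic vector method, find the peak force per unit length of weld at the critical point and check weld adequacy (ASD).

Total weld length L_w = 595 mm. Treat welds as unit-width lines.
Centroid: x̄ = 2×150×75 / 595 = 37.82 mm from the vertical weld.
Polar moment about centroid: J = I_x + I_y = [295³/12 + 2×150×147.5²] + [295×37.82² + 2(150³/12 + 150×37.18²)] = 10070000 mm³.
Direct shear f_v = P/L_w = 222×10³ / 595 = 373.1 N/mm (vertical).
Torsion M = P·e = 222×10³ × 110 = 24420000 N·mm.
Critical point at (x, y) = (112.2, 147.5) from centroid. f_tx = M·y/J = 357.9 N/mm; f_ty = M·x/J = 272.2 N/mm.
Resultant f_max = √[f_tx² + (f_v + f_ty)²] = √[357.9² + (373.1 + 272.2)²] = 737.9 N/mm.
Capacity per unit length: r_n/Ω = (1/2.0) × 0.6 × 550 × (0.707 × 5) = 583.3 N/mm.
737.9 > 583.3 → NOT adequate.

f_max ≈ 738 N/mm; NOT adequate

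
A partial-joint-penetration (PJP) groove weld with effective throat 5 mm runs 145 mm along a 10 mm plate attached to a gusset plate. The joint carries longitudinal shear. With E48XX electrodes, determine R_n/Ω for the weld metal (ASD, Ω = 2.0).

R_n/Ω ≈ 104 kN

E48XX → F_EXX = 480 MPa.
Effective throat (given) t_e = 5 mm.
A_we = 5 × 145 = 725 mm².
F_nw = 0.6 F_EXX = 288 MPa.
R_n/Ω = (288 × 725) / 2.0 × 10⁻³ = 104.4 kN.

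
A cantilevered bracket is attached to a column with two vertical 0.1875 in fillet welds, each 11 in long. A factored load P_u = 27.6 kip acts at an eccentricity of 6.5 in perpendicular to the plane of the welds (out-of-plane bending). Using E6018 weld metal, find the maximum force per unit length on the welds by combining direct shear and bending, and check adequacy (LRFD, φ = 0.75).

f_max ≈ 4.62 kip/in; NOT adequate

E60XX → F_EXX = 60 ksi.
L_w = 2 × 11 = 22 in; section modulus (unit throat) S = 2 × L²/6 = 40.33 in².
Direct shear f_v = P/L_w = 27.6/22 = 1.255 kip/in.
Moment M = P × e = 27.6 × 6.5 = 179.4 kip·in; bending f_b = M/S = 4.448 kip/in.
f_max = √(f_v² + f_b²) = √(1.255² + 4.448²) = 4.621 kip/in.
φr_n = 0.75 × 0.6 × 60 × (0.707 × 0.1875) = 3.579 kip/in → NOT adequate.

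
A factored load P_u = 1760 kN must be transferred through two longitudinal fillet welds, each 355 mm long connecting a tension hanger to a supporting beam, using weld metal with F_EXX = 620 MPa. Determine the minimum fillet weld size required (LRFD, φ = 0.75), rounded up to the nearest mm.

w = 13 mm

Total weld length L = 710 mm.
Required throat t_e = P_u / (φ × 0.6 F_EXX × L) = 1760 / (0.75 × 0.6 × 620 × 710 × 10⁻³) = 8.885 mm.
Required leg w = t_e / 0.707 = 12.57 mm → use 13 mm.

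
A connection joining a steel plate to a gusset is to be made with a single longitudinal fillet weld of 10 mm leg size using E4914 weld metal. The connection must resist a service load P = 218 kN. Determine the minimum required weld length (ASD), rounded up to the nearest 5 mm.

L = 210 mm

E49XX → F_EXX = 490 MPa.
Throat t_e = 0.707 × 10 = 7.07 mm.
r_n/Ω = (0.6 × 490 × 7.07) / 2.0 = 1039 N/mm = 1.039 kN/mm.
L_req = P / (r_n/Ω) = 218 / 1.039 = 209.8 mm total.
Round up → use L = 210 mm.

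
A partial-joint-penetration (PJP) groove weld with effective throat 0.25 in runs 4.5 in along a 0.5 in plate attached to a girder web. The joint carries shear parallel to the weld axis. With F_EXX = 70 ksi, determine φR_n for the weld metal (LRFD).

Effective throat (given) t_e = 0.25 in.
A_we = 0.25 × 4.5 = 1.125 in².
F_nw = 0.6 F_EXX = 42 ksi.
φR_n = 0.75 × 42 × 1.125 = 35.44 kip.

φR_n ≈ 35.4 kip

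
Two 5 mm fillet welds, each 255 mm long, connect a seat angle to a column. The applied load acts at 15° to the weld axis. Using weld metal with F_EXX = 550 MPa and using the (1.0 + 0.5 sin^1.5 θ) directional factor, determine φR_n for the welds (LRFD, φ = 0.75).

t_e = 0.707 × 5 = 3.535 mm; A_we = 3.535 × 510 = 1803 mm².
Directional factor: 1.0 + 0.5 sin^1.5(15°) = 1.066.
F_nw = 0.6 × 550 × 1.066 = 351.7 MPa.
φR_n = 0.75 × 351.7 × 1803 × 10⁻³ = 475.6 kN.

φR_n ≈ 476 kN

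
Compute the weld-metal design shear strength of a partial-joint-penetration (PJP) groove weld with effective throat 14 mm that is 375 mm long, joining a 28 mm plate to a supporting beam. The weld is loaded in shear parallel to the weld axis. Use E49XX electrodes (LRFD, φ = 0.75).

φR_n ≈ 1160 kN

E49XX → F_EXX = 490 MPa.
Effective throat (given) t_e = 14 mm.
A_we = 14 × 375 = 5250 mm².
F_nw = 0.6 F_EXX = 294 MPa.
φR_n = 0.75 × 294 × 5250 × 10⁻³ = 1158 kN.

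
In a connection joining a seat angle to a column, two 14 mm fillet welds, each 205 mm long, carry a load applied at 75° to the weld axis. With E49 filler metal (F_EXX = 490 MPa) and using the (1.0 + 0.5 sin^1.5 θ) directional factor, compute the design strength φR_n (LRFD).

t_e = 0.707 × 14 = 9.898 mm; A_we = 9.898 × 410 = 4058 mm².
Directional factor: 1.0 + 0.5 sin^1.5(75°) = 1.475.
F_nw = 0.6 × 490 × 1.475 = 433.6 MPa.
φR_n = 0.75 × 433.6 × 4058 × 10⁻³ = 1320 kN.

φR_n ≈ 1320 kN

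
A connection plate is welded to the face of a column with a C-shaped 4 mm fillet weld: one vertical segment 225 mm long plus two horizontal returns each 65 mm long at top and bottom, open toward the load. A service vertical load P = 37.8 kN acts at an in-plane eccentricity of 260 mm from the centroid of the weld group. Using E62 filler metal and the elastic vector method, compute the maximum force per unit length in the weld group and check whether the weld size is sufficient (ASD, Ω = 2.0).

E62XX → F_EXX = 620 MPa.
Total weld length L_w = 355 mm. Treat welds as unit-width lines.
Centroid: x̄ = 2×65×32.5 / 355 = 11.9 mm from the vertical weld.
Polar moment about centroid: J = I_x + I_y = [225³/12 + 2×65×112.5²] + [225×11.9² + 2(65³/12 + 65×20.6²)] = 2727000 mm³.
Direct shear f_v = P/L_w = 37.8×10³ / 355 = 106.5 N/mm (vertical).
Torsion M = P·e = 37.8×10³ × 260 = 9828000 N·mm.
Critical point at (x, y) = (53.1, 112.5) from centroid. f_tx = M·y/J = 405.4 N/mm; f_ty = M·x/J = 191.3 N/mm.
Resultant f_max = √[f_tx² + (f_v + f_ty)²] = √[405.4² + (106.5 + 191.3)²] = 503 N/mm.
Capacity per unit length: r_n/Ω = (1/2.0) × 0.6 × 620 × (0.707 × 4) = 526 N/mm.
503 ≤ 526 → adequate.

f_max ≈ 503 N/mm; adequate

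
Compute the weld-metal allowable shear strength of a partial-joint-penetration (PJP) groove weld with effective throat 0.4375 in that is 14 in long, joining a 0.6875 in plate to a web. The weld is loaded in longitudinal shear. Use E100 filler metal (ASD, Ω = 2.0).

R_n/Ω ≈ 184 kip

E100XX → F_EXX = 100 ksi.
Effective throat (given) t_e = 0.4375 in.
A_we = 0.4375 × 14 = 6.125 in².
F_nw = 0.6 F_EXX = 60 ksi.
R_n/Ω = (60 × 6.125) / 2.0 = 183.8 kip.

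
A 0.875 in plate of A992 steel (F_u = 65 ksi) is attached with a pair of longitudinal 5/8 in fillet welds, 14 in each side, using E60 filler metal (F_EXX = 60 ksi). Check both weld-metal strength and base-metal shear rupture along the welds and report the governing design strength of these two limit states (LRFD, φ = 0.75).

t_e = 0.707 × 0.625 = 0.4419 in; L = 28 in.
Weld metal: φR_n = 0.75 × 0.6 × 60 × 0.4419 × 28 = 334.1 kips.
Base metal (shear rupture): φR_n = 0.75 × 0.6 × 65 × 0.875 × 28 = 716.6 kips.
Governing: weld metal.

φR_n ≈ 334 kips (weld metal governs)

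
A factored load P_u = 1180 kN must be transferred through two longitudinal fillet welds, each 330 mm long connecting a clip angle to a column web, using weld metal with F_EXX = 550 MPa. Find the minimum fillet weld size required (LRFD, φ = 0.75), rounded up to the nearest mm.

w = 11 mm

Total weld length L = 660 mm.
Required throat t_e = P_u / (φ × 0.6 F_EXX × L) = 1180 / (0.75 × 0.6 × 550 × 660 × 10⁻³) = 7.224 mm.
Required leg w = t_e / 0.707 = 10.22 mm → use 11 mm.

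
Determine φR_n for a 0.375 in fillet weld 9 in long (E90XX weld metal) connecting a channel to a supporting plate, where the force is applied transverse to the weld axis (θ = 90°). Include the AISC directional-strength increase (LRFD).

E90XX → F_EXX = 90 ksi.
t_e = 0.707 × 0.375 = 0.2651 in; A_we = 0.2651 × 9 = 2.386 in².
Directional factor: 1.0 + 0.5 sin^1.5(90°) = 1.5.
F_nw = 0.6 × 90 × 1.5 = 81 ksi.
φR_n = 0.75 × 81 × 2.386 = 145 kips.

φR_n ≈ 145 kips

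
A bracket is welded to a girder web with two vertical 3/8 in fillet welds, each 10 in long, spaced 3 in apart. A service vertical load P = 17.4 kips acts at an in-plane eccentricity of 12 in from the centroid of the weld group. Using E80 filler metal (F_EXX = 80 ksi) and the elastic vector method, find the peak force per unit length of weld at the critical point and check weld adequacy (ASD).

Total weld length L_w = 20 in. Treat welds as unit-width lines.
Polar moment about centroid: J = 2[d³/12 + d(b/2)²] = 2[10³/12 + 10×1.5²] = 211.7 in³.
Direct shear f_v = P/L_w = 17.4 / 20 = 0.87 kip/in (vertical).
Torsion M = P·e = 17.4 × 12 = 208.8 kip·in.
Critical point at (x, y) = (1.5, 5) from centroid. f_tx = M·y/J = 4.932 kip/in; f_ty = M·x/J = 1.48 kip/in.
Resultant f_max = √[f_tx² + (f_v + f_ty)²] = √[4.932² + (0.87 + 1.48)²] = 5.463 kip/in.
Capacity per unit length: r_n/Ω = (1/2.0) × 0.6 × 80 × (0.707 × 0.375) = 6.363 kip/in.
5.463 ≤ 6.363 → adequate.

f_max ≈ 5.46 kip/in; adequate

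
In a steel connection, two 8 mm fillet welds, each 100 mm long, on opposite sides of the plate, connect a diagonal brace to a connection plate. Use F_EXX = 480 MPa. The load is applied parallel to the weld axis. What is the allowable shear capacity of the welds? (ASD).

R_n/Ω ≈ 163 kN

Effective throat t_e = 0.707 × 8 = 5.656 mm.
Total length L = 200 mm; A_we = 5.656 × 200 = 1131 mm².
F_nw = 0.6 F_EXX = 0.6 × 480 = 288 MPa.
R_n = 288 × 1131 × 10⁻³ = 325.8 kN; R_n/Ω = 325.8/2.0 = 162.9 kN.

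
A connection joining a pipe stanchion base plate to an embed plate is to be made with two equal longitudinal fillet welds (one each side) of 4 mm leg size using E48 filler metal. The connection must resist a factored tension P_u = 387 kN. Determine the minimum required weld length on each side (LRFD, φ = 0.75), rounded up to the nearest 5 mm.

E48XX → F_EXX = 480 MPa.
Throat t_e = 0.707 × 4 = 2.828 mm.
φr_n = 0.75 × 0.6 × 480 × 2.828 × 10⁻³ = 0.6108 kN/mm.
L_req = P_u / φr_n = 387 / 0.6108 = 633.5 mm total.
Per side: 633.5 / 2 = 316.8 mm.
Round up → use L = 320 mm on each side.

L = 320 mm on each side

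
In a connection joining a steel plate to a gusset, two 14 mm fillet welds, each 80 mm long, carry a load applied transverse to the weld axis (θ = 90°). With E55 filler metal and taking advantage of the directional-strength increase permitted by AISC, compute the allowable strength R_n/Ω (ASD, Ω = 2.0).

E55XX → F_EXX = 550 MPa.
t_e = 0.707 × 14 = 9.898 mm; A_we = 9.898 × 160 = 1584 mm².
Directional factor: 1.0 + 0.5 sin^1.5(90°) = 1.5.
F_nw = 0.6 × 550 × 1.5 = 495 MPa.
R_n/Ω = (495 × 1584) / 2.0 × 10⁻³ = 392 kN.

R_n/Ω ≈ 392 kN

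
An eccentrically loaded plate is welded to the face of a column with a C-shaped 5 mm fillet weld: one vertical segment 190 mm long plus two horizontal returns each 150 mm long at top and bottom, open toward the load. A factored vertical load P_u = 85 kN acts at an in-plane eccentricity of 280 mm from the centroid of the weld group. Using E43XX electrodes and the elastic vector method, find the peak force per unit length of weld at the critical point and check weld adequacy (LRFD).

E43XX → F_EXX = 430 MPa.
Total weld length L_w = 490 mm. Treat welds as unit-width lines.
Centroid: x̄ = 2×150×75 / 490 = 45.92 mm from the vertical weld.
Polar moment about centroid: J = I_x + I_y = [190³/12 + 2×150×95²] + [190×45.92² + 2(150³/12 + 150×29.08²)] = 4496000 mm³.
Direct shear f_v = P/L_w = 85×10³ / 490 = 173.5 N/mm (vertical).
Torsion M = P·e = 85×10³ × 280 = 23800000 N·mm.
Critical point at (x, y) = (104.1, 95) from centroid. f_tx = M·y/J = 502.9 N/mm; f_ty = M·x/J = 551 N/mm.
Resultant f_max = √[f_tx² + (f_v + f_ty)²] = √[502.9² + (173.5 + 551)²] = 881.9 N/mm.
Capacity per unit length: φr_n = 0.75 × 0.6 × 430 × (0.707 × 5) = 684 N/mm.
881.9 > 684 → NOT adequate.

f_max ≈ 882 N/mm; NOT adequate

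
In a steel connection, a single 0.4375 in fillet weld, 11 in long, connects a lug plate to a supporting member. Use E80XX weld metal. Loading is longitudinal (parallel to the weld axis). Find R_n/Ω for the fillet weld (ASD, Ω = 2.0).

E80XX → F_EXX = 80 ksi.
Effective throat t_e = 0.707 × 0.4375 = 0.3093 in.
Total length L = 11 in; A_we = 0.3093 × 11 = 3.402 in².
F_nw = 0.6 F_EXX = 0.6 × 80 = 48 ksi.
R_n = 48 × 3.402 = 163.3 kip; R_n/Ω = 163.3/2.0 = 81.66 kip.

R_n/Ω ≈ 81.7 kip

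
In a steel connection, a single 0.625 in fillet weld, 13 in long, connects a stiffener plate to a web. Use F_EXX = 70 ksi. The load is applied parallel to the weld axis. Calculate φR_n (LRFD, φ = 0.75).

φR_n ≈ 181 kips

Effective throat t_e = 0.707 × 0.625 = 0.4419 in.
Total length L = 13 in; A_we = 0.4419 × 13 = 5.744 in².
F_nw = 0.6 F_EXX = 0.6 × 70 = 42 ksi.
φR_n = 0.75 × 42 × 5.744 = 180.9 kips.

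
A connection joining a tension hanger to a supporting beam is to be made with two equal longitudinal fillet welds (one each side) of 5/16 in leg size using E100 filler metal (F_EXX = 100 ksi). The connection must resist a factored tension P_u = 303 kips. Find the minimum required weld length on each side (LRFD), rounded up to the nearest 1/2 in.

Throat t_e = 0.707 × 0.3125 = 0.2209 in.
φr_n = 0.75 × 0.6 × 100 × 0.2209 = 9.942 kips/in.
L_req = P_u / φr_n = 303 / 9.942 = 30.48 in total.
Per side: 30.48 / 2 = 15.24 in.
Round up → use L = 15.5 in on each side.

L = 15.5 in on each side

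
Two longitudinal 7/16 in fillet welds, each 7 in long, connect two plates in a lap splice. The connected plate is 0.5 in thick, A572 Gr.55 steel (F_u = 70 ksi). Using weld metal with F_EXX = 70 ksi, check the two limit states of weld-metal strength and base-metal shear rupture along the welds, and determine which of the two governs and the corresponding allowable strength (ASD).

t_e = 0.707 × 0.4375 = 0.3093 in; L = 14 in.
Weld metal: R_n/Ω = (1/2.0) × 0.6 × 70 × 0.3093 × 14 = 90.94 kip.
Base metal (shear rupture): R_n/Ω = (1/2.0) × 0.6 × 70 × 0.5 × 14 = 147 kip.
Governing: weld metal.

R_n/Ω ≈ 90.9 kip (weld metal governs)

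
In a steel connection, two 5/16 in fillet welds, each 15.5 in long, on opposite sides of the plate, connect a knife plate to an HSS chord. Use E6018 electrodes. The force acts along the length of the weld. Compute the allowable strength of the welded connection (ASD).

E60XX → F_EXX = 60 ksi.
Effective throat t_e = 0.707 × 0.3125 = 0.2209 in.
Total length L = 31 in; A_we = 0.2209 × 31 = 6.849 in².
F_nw = 0.6 F_EXX = 0.6 × 60 = 36 ksi.
R_n = 36 × 6.849 = 246.6 kip; R_n/Ω = 246.6/2.0 = 123.3 kip.

R_n/Ω ≈ 123 kip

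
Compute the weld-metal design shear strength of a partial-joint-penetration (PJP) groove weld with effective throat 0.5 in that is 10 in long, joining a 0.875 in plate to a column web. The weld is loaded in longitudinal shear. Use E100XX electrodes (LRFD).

φR_n ≈ 225 kips

E100XX → F_EXX = 100 ksi.
Effective throat (given) t_e = 0.5 in.
A_we = 0.5 × 10 = 5 in².
F_nw = 0.6 F_EXX = 60 ksi.
φR_n = 0.75 × 60 × 5 = 225 kips.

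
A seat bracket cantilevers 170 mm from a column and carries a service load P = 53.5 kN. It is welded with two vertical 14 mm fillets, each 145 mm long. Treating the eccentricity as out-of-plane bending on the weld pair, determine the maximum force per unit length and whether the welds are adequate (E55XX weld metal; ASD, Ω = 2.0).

E55XX → F_EXX = 550 MPa.
L_w = 2 × 145 = 290 mm; section modulus (unit throat) S = 2 × L²/6 = 7008 mm².
Direct shear f_v = P/L_w = 53.5×10³/290 = 184.5 N/mm.
Moment M = P × e = 53.5×10³ × 170 = 9095000 N·mm; bending f_b = M/S = 1298 N/mm.
f_max = √(f_v² + f_b²) = √(184.5² + 1298²) = 1311 N/mm.
r_n/Ω = (1/2.0) × 0.6 × 550 × (0.707 × 14) = 1633 N/mm → adequate.

f_max ≈ 1310 N/mm; adequate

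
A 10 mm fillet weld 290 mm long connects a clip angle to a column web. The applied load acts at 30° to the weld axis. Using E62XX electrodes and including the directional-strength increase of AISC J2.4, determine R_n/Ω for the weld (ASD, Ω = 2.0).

R_n/Ω ≈ 449 kN

E62XX → F_EXX = 620 MPa.
t_e = 0.707 × 10 = 7.07 mm; A_we = 7.07 × 290 = 2050 mm².
Directional factor: 1.0 + 0.5 sin^1.5(30°) = 1.177.
F_nw = 0.6 × 620 × 1.177 = 437.8 MPa.
R_n/Ω = (437.8 × 2050) / 2.0 × 10⁻³ = 448.8 kN.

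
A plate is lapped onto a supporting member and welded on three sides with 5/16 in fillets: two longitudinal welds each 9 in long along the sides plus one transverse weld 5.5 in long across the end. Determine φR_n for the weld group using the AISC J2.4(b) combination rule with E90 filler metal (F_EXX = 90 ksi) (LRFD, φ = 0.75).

φR_n ≈ 211 kips

t_e = 0.707 × 0.3125 = 0.2209 in.
R_nwl = 0.6 × 90 × 0.2209 × 18 = 214.8 kips (longitudinal, 2 welds).
R_nwt = 0.6 × 90 × 0.2209 × 5.5 = 65.62 kips (transverse, base value).
(i) R_nwl + R_nwt = 280.4 kips; (ii) 0.85 R_nwl + 1.5 R_nwt = 281 kips.
R_n = max = 281 kips [governs: (ii)]; φR_n = 210.7 kips.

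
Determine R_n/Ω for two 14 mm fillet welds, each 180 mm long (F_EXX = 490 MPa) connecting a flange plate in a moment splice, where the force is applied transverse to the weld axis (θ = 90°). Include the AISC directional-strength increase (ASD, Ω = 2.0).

t_e = 0.707 × 14 = 9.898 mm; A_we = 9.898 × 360 = 3563 mm².
Directional factor: 1.0 + 0.5 sin^1.5(90°) = 1.5.
F_nw = 0.6 × 490 × 1.5 = 441 MPa.
R_n/Ω = (441 × 3563) / 2.0 × 10⁻³ = 785.7 kN.

R_n/Ω ≈ 786 kN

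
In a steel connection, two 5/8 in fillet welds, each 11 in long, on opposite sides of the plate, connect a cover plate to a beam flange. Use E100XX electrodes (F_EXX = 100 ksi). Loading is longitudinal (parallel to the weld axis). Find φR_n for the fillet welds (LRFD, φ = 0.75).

φR_n ≈ 437 kips

Effective throat t_e = 0.707 × 0.625 = 0.4419 in.
Total length L = 22 in; A_we = 0.4419 × 22 = 9.721 in².
F_nw = 0.6 F_EXX = 0.6 × 100 = 60 ksi.
φR_n = 0.75 × 60 × 9.721 = 437.5 kips.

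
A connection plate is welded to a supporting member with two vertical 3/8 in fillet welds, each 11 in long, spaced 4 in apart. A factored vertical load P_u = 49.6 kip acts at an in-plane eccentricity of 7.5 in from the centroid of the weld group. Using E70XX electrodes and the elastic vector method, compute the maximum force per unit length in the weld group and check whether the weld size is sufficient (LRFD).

E70XX → F_EXX = 70 ksi.
Total weld length L_w = 22 in. Treat welds as unit-width lines.
Polar moment about centroid: J = 2[d³/12 + d(b/2)²] = 2[11³/12 + 11×2²] = 309.8 in³.
Direct shear f_v = P/L_w = 49.6 / 22 = 2.255 kip/in (vertical).
Torsion M = P·e = 49.6 × 7.5 = 372 kip·in.
Critical point at (x, y) = (2, 5.5) from centroid. f_tx = M·y/J = 6.604 kip/in; f_ty = M·x/J = 2.401 kip/in.
Resultant f_max = √[f_tx² + (f_v + f_ty)²] = √[6.604² + (2.255 + 2.401)²] = 8.08 kip/in.
Capacity per unit length: φr_n = 0.75 × 0.6 × 70 × (0.707 × 0.375) = 8.351 kip/in.
8.08 ≤ 8.351 → adequate.

f_max ≈ 8.08 kip/in; adequate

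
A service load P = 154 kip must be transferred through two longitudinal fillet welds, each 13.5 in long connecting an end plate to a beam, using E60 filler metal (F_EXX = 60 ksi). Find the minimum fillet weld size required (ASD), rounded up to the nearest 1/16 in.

w = 1/2 in

Total weld length L = 27 in.
Required throat t_e = P × Ω / (0.6 F_EXX × L) = 154 × 2.0 / (0.6 × 60 × 27) = 0.3169 in.
Required leg w = t_e / 0.707 = 0.4482 in → use 1/2 in.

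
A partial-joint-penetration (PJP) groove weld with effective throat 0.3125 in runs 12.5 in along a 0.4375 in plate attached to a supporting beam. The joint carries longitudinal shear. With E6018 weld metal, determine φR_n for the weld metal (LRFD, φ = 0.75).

φR_n ≈ 105 kip

E60XX → F_EXX = 60 ksi.
Effective throat (given) t_e = 0.3125 in.
A_we = 0.3125 × 12.5 = 3.906 in².
F_nw = 0.6 F_EXX = 36 ksi.
φR_n = 0.75 × 36 × 3.906 = 105.5 kip.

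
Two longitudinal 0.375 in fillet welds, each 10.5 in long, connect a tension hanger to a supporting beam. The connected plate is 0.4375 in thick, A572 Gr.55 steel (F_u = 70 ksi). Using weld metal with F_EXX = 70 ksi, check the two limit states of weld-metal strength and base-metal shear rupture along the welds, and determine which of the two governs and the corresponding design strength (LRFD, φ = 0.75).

φR_n ≈ 175 kip (weld metal governs)

t_e = 0.707 × 0.375 = 0.2651 in; L = 21 in.
Weld metal: φR_n = 0.75 × 0.6 × 70 × 0.2651 × 21 = 175.4 kip.
Base metal (shear rupture): φR_n = 0.75 × 0.6 × 70 × 0.4375 × 21 = 289.4 kip.
Governing: weld metal.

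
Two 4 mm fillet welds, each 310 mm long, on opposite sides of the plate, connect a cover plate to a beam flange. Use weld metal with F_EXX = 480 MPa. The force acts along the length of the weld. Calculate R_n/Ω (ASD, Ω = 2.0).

R_n/Ω ≈ 252 kN

Effective throat t_e = 0.707 × 4 = 2.828 mm.
Total length L = 620 mm; A_we = 2.828 × 620 = 1753 mm².
F_nw = 0.6 F_EXX = 0.6 × 480 = 288 MPa.
R_n = 288 × 1753 × 10⁻³ = 505 kN; R_n/Ω = 505/2.0 = 252.5 kN.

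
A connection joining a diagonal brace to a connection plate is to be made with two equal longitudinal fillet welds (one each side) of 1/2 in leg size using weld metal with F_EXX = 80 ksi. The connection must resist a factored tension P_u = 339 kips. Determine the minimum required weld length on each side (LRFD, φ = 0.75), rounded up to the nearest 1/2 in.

L = 13.5 in on each side

Throat t_e = 0.707 × 0.5 = 0.3535 in.
φr_n = 0.75 × 0.6 × 80 × 0.3535 = 12.73 kips/in.
L_req = P_u / φr_n = 339 / 12.73 = 26.64 in total.
Per side: 26.64 / 2 = 13.32 in.
Round up → use L = 13.5 in on each side.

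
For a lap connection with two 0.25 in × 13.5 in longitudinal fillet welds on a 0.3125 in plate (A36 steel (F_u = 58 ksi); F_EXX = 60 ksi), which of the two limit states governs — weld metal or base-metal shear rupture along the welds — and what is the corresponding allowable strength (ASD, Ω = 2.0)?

t_e = 0.707 × 0.25 = 0.1767 in; L = 27 in.
Weld metal: R_n/Ω = (1/2.0) × 0.6 × 60 × 0.1767 × 27 = 85.9 kip.
Base metal (shear rupture): R_n/Ω = (1/2.0) × 0.6 × 58 × 0.3125 × 27 = 146.8 kip.
Governing: weld metal.

R_n/Ω ≈ 85.9 kip (weld metal governs)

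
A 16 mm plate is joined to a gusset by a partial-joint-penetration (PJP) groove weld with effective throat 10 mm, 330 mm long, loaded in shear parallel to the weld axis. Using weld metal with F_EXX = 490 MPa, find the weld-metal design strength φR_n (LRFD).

φR_n ≈ 728 kN

Effective throat (given) t_e = 10 mm.
A_we = 10 × 330 = 3300 mm².
F_nw = 0.6 F_EXX = 294 MPa.
φR_n = 0.75 × 294 × 3300 × 10⁻³ = 727.7 kN.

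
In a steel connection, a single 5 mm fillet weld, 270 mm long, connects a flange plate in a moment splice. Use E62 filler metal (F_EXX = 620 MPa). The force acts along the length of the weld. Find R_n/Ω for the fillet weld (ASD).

Effective throat t_e = 0.707 × 5 = 3.535 mm.
Total length L = 270 mm; A_we = 3.535 × 270 = 954.4 mm².
F_nw = 0.6 F_EXX = 0.6 × 620 = 372 MPa.
R_n = 372 × 954.4 × 10⁻³ = 355.1 kN; R_n/Ω = 355.1/2.0 = 177.5 kN.

R_n/Ω ≈ 178 kN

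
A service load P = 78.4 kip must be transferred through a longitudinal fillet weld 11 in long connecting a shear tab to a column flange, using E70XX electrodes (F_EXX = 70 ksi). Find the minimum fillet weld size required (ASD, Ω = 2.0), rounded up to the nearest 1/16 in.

w = 1/2 in

Total weld length L = 11 in.
Required throat t_e = P × Ω / (0.6 F_EXX × L) = 78.4 × 2.0 / (0.6 × 70 × 11) = 0.3394 in.
Required leg w = t_e / 0.707 = 0.48 in → use 1/2 in.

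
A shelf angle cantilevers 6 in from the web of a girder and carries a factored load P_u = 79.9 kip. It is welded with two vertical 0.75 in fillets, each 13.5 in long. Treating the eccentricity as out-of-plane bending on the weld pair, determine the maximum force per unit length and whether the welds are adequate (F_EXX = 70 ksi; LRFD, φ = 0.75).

f_max ≈ 8.43 kip/in; adequate

L_w = 2 × 13.5 = 27 in; section modulus (unit throat) S = 2 × L²/6 = 60.75 in².
Direct shear f_v = P/L_w = 79.9/27 = 2.959 kip/in.
Moment M = P × e = 79.9 × 6 = 479.4 kip·in; bending f_b = M/S = 7.891 kip/in.
f_max = √(f_v² + f_b²) = √(2.959² + 7.891²) = 8.428 kip/in.
φr_n = 0.75 × 0.6 × 70 × (0.707 × 0.75) = 16.7 kip/in → adequate.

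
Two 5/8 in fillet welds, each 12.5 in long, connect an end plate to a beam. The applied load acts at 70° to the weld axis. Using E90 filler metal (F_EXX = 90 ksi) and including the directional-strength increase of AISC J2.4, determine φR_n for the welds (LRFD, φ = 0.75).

t_e = 0.707 × 0.625 = 0.4419 in; A_we = 0.4419 × 25 = 11.05 in².
Directional factor: 1.0 + 0.5 sin^1.5(70°) = 1.455.
F_nw = 0.6 × 90 × 1.455 = 78.59 ksi.
φR_n = 0.75 × 78.59 × 11.05 = 651.2 kips.

φR_n ≈ 651 kips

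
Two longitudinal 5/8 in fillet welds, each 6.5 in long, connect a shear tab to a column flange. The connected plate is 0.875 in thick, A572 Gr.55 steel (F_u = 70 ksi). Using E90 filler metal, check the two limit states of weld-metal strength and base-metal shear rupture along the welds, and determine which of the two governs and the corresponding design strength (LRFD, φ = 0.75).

E90XX → F_EXX = 90 ksi.
t_e = 0.707 × 0.625 = 0.4419 in; L = 13 in.
Weld metal: φR_n = 0.75 × 0.6 × 90 × 0.4419 × 13 = 232.6 kips.
Base metal (shear rupture): φR_n = 0.75 × 0.6 × 70 × 0.875 × 13 = 358.3 kips.
Governing: weld metal.

φR_n ≈ 233 kips (weld metal governs)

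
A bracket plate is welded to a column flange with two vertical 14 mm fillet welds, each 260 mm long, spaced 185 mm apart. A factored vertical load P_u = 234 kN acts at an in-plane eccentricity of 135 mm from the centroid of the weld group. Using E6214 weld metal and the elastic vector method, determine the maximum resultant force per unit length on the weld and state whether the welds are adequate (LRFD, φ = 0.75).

E62XX → F_EXX = 620 MPa.
Total weld length L_w = 520 mm. Treat welds as unit-width lines.
Polar moment about centroid: J = 2[d³/12 + d(b/2)²] = 2[260³/12 + 260×92.5²] = 7379000 mm³.
Direct shear f_v = P/L_w = 234×10³ / 520 = 450 N/mm (vertical).
Torsion M = P·e = 234×10³ × 135 = 31590000 N·mm.
Critical point at (x, y) = (92.5, 130) from centroid. f_tx = M·y/J = 556.6 N/mm; f_ty = M·x/J = 396 N/mm.
Resultant f_max = √[f_tx² + (f_v + f_ty)²] = √[556.6² + (450 + 396)²] = 1013 N/mm.
Capacity per unit length: φr_n = 0.75 × 0.6 × 620 × (0.707 × 14) = 2762 N/mm.
1013 ≤ 2762 → adequate.

f_max ≈ 1010 N/mm; adequate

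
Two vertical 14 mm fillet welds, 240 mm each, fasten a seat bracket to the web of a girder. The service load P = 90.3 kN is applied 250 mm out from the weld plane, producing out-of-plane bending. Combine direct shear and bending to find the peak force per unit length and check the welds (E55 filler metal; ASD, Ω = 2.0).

E55XX → F_EXX = 550 MPa.
L_w = 2 × 240 = 480 mm; section modulus (unit throat) S = 2 × L²/6 = 19200 mm².
Direct shear f_v = P/L_w = 90.3×10³/480 = 188.1 N/mm.
Moment M = P × e = 90.3×10³ × 250 = 22575000 N·mm; bending f_b = M/S = 1176 N/mm.
f_max = √(f_v² + f_b²) = √(188.1² + 1176²) = 1191 N/mm.
r_n/Ω = (1/2.0) × 0.6 × 550 × (0.707 × 14) = 1633 N/mm → adequate.

f_max ≈ 1190 N/mm; adequate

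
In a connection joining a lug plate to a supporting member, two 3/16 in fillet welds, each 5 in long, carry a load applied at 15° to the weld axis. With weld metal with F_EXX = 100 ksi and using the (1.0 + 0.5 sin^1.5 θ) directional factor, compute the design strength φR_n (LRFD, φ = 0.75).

φR_n ≈ 63.6 kips

t_e = 0.707 × 0.1875 = 0.1326 in; A_we = 0.1326 × 10 = 1.326 in².
Directional factor: 1.0 + 0.5 sin^1.5(15°) = 1.066.
F_nw = 0.6 × 100 × 1.066 = 63.95 ksi.
φR_n = 0.75 × 63.95 × 1.326 = 63.58 kips.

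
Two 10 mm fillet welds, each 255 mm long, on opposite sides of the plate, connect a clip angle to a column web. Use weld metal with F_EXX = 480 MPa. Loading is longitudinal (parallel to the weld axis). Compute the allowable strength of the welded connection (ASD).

R_n/Ω ≈ 519 kN

Effective throat t_e = 0.707 × 10 = 7.07 mm.
Total length L = 510 mm; A_we = 7.07 × 510 = 3606 mm².
F_nw = 0.6 F_EXX = 0.6 × 480 = 288 MPa.
R_n = 288 × 3606 × 10⁻³ = 1038 kN; R_n/Ω = 1038/2.0 = 519.2 kN.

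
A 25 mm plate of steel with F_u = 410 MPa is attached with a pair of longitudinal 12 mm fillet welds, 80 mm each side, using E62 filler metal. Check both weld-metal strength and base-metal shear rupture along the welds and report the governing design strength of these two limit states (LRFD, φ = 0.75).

E62XX → F_EXX = 620 MPa.
t_e = 0.707 × 12 = 8.484 mm; L = 160 mm.
Weld metal: φR_n = 0.75 × 0.6 × 620 × 8.484 × 160 × 10⁻³ = 378.7 kN.
Base metal (shear rupture): φR_n = 0.75 × 0.6 × 410 × 25 × 160 × 10⁻³ = 738 kN.
Governing: weld metal.

φR_n ≈ 379 kN (weld metal governs)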